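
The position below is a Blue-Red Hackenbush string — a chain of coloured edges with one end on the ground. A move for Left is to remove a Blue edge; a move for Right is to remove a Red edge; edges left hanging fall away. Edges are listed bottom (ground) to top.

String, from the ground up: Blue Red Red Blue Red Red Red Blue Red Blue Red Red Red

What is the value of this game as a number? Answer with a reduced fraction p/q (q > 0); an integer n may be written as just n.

1 of 13 · B · max L 0 · min R +∞ => 1
2 of 13 · BR · max L 0 · min R 1 => 1/2
3 of 13 · BRR · max L 0 · min R 1/2 => 1/4
4 of 13 · BRRB · max L 1/4 · min R 1/2 => 3/8
5 of 13 · BRRBR · max L 1/4 · min R 3/8 => 5/16
6 of 13 · BRRBRR · max L 1/4 · min R 5/16 => 9/32
7 of 13 · BRRBRRR · max L 1/4 · min R 9/32 => 17/64
8 of 13 · BRRBRRRB · max L 17/64 · min R 9/32 => 35/128
9 of 13 · BRRBRRRBR · max L 17/64 · min R 35/128 => 69/256
10 of 13 · BRRBRRRBRB · max L 69/256 · min R 35/128 => 139/512
11 of 13 · BRRBRRRBRBR · max L 69/256 · min R 139/512 => 277/1024
12 of 13 · BRRBRRRBRBRR · max L 69/256 · min R 277/1024 => 553/2048
13 of 13 · BRRBRRRBRBRRR · max L 69/256 · min R 553/2048 => 1105/4096

1105/4096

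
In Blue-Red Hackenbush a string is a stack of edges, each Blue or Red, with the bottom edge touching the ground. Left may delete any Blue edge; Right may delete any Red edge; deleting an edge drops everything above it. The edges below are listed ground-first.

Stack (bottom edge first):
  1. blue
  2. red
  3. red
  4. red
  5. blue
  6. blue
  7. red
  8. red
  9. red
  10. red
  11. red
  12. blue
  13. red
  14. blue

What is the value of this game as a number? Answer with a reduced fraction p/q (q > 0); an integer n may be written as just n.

1547/8192

step 1: add blue to get b; options L={ 0 } R={ — } gives 1
step 2: add red to get br; options L={ 0 } R={ 1 } gives 1/2
step 3: add red to get brr; options L={ 0 } R={ 1/2,1 } gives 1/4
step 4: add red to get brrr; options L={ 0 } R={ 1/4,1/2,1 } gives 1/8
step 5: add blue to get brrrb; options L={ 0,1/8 } R={ 1/4,1/2,1 } gives 3/16
step 6: add blue to get brrrbb; options L={ 0,1/8,3/16 } R={ 1/4,1/2,1 } gives 7/32
step 7: add red to get brrrbbr; options L={ 0,1/8,3/16 } R={ 7/32,1/4,1/2,1 } gives 13/64
step 8: add red to get brrrbbrr; options L={ 0,1/8,3/16 } R={ 13/64,7/32,1/4,1/2,1 } gives 25/128
step 9: add red to get brrrbbrrr; options L={ 0,1/8,3/16 } R={ 25/128,13/64,7/32,1/4,1/2,1 } gives 49/256
step 10: add red to get brrrbbrrrr; options L={ 0,1/8,3/16 } R={ 49/256,25/128,13/64,7/32,1/4,1/2,1 } gives 97/512
step 11: add red to get brrrbbrrrrr; options L={ 0,1/8,3/16 } R={ 97/512,49/256,25/128,13/64,7/32,1/4,1/2,1 } gives 193/1024
step 12: add blue to get brrrbbrrrrrb; options L={ 0,1/8,3/16,193/1024 } R={ 97/512,49/256,25/128,13/64,7/32,1/4,1/2,1 } gives 387/2048
step 13: add red to get brrrbbrrrrrbr; options L={ 0,1/8,3/16,193/1024 } R={ 387/2048,97/512,49/256,25/128,13/64,7/32,1/4,1/2,1 } gives 773/4096
step 14: add blue to get brrrbbrrrrrbrb; options L={ 0,1/8,3/16,193/1024,773/4096 } R={ 387/2048,97/512,49/256,25/128,13/64,7/32,1/4,1/2,1 } gives 1547/8192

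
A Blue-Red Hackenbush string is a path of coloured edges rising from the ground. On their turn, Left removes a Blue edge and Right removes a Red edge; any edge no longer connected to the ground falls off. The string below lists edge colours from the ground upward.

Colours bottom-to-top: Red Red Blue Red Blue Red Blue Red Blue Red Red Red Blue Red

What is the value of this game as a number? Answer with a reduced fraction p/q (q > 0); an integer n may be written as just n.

1 of 14 · R · max L −∞ · min R 0 -> -1
2 of 14 · RR · max L −∞ · min R -1 -> -2
3 of 14 · RRB · max L -2 · min R -1 -> -3/2
4 of 14 · RRBR · max L -2 · min R -3/2 -> -7/4
5 of 14 · RRBRB · max L -7/4 · min R -3/2 -> -13/8
6 of 14 · RRBRBR · max L -7/4 · min R -13/8 -> -27/16
7 of 14 · RRBRBRB · max L -27/16 · min R -13/8 -> -53/32
8 of 14 · RRBRBRBR · max L -27/16 · min R -53/32 -> -107/64
9 of 14 · RRBRBRBRB · max L -107/64 · min R -53/32 -> -213/128
10 of 14 · RRBRBRBRBR · max L -107/64 · min R -213/128 -> -427/256
11 of 14 · RRBRBRBRBRR · max L -107/64 · min R -427/256 -> -855/512
12 of 14 · RRBRBRBRBRRR · max L -107/64 · min R -855/512 -> -1711/1024
13 of 14 · RRBRBRBRBRRRB · max L -1711/1024 · min R -855/512 -> -3421/2048
14 of 14 · RRBRBRBRBRRRBR · max L -1711/1024 · min R -3421/2048 -> -6843/4096

-6843/4096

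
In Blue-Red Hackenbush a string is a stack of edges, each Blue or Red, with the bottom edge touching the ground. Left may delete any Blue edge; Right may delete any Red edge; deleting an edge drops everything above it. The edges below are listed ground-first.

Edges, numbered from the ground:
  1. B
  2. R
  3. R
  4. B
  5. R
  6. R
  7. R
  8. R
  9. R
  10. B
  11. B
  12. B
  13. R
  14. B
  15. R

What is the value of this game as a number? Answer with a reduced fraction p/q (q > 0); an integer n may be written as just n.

Prefix values for B R R B R R R R R B B B R B R via {L|R} + simplicity:
value(B) = { 0 | ∅ } gives 1
value(BR) = { 0 | 1 } gives 1/2
value(BRR) = { 0 | 1/2, 1 } gives 1/4
value(BRRB) = { 0, 1/4 | 1/2, 1 } gives 3/8
value(BRRBR) = { 0, 1/4 | 3/8, 1/2, 1 } gives 5/16
value(BRRBRR) = { 0, 1/4 | 5/16, 3/8, 1/2, 1 } gives 9/32
value(BRRBRRR) = { 0, 1/4 | 9/32, 5/16, 3/8, 1/2, 1 } gives 17/64
value(BRRBRRRR) = { 0, 1/4 | 17/64, 9/32, 5/16, 3/8, 1/2, 1 } gives 33/128
value(BRRBRRRRR) = { 0, 1/4 | 33/128, 17/64, 9/32, 5/16, 3/8, 1/2, 1 } gives 65/256
value(BRRBRRRRRB) = { 0, 1/4, 65/256 | 33/128, 17/64, 9/32, 5/16, 3/8, 1/2, 1 } gives 131/512
value(BRRBRRRRRBB) = { 0, 1/4, 65/256, 131/512 | 33/128, 17/64, 9/32, 5/16, 3/8, 1/2, 1 } gives 263/1024
value(BRRBRRRRRBBB) = { 0, 1/4, 65/256, 131/512, 263/1024 | 33/128, 17/64, 9/32, 5/16, 3/8, 1/2, 1 } gives 527/2048
value(BRRBRRRRRBBBR) = { 0, 1/4, 65/256, 131/512, 263/1024 | 527/2048, 33/128, 17/64, 9/32, 5/16, 3/8, 1/2, 1 } gives 1053/4096
value(BRRBRRRRRBBBRB) = { 0, 1/4, 65/256, 131/512, 263/1024, 1053/4096 | 527/2048, 33/128, 17/64, 9/32, 5/16, 3/8, 1/2, 1 } gives 2107/8192
value(BRRBRRRRRBBBRBR) = { 0, 1/4, 65/256, 131/512, 263/1024, 1053/4096 | 2107/8192, 527/2048, 33/128, 17/64, 9/32, 5/16, 3/8, 1/2, 1 } gives 4213/16384

4213/16384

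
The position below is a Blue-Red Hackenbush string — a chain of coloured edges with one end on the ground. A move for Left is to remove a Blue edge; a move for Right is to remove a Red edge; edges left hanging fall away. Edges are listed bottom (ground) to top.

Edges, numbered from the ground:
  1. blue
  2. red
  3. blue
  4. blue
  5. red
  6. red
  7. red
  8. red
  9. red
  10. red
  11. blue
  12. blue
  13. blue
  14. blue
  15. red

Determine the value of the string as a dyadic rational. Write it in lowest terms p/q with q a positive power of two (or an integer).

12349/16384

1 of 15 · b · max L 0 · min R +∞ → 1
2 of 15 · br · max L 0 · min R 1 → 1/2
3 of 15 · brb · max L 1/2 · min R 1 → 3/4
4 of 15 · brbb · max L 3/4 · min R 1 → 7/8
5 of 15 · brbbr · max L 3/4 · min R 7/8 → 13/16
6 of 15 · brbbrr · max L 3/4 · min R 13/16 → 25/32
7 of 15 · brbbrrr · max L 3/4 · min R 25/32 → 49/64
8 of 15 · brbbrrrr · max L 3/4 · min R 49/64 → 97/128
9 of 15 · brbbrrrrr · max L 3/4 · min R 97/128 → 193/256
10 of 15 · brbbrrrrrr · max L 3/4 · min R 193/256 → 385/512
11 of 15 · brbbrrrrrrb · max L 385/512 · min R 193/256 → 771/1024
12 of 15 · brbbrrrrrrbb · max L 771/1024 · min R 193/256 → 1543/2048
13 of 15 · brbbrrrrrrbbb · max L 1543/2048 · min R 193/256 → 3087/4096
14 of 15 · brbbrrrrrrbbbb · max L 3087/4096 · min R 193/256 → 6175/8192
15 of 15 · brbbrrrrrrbbbbr · max L 3087/4096 · min R 6175/8192 → 12349/16384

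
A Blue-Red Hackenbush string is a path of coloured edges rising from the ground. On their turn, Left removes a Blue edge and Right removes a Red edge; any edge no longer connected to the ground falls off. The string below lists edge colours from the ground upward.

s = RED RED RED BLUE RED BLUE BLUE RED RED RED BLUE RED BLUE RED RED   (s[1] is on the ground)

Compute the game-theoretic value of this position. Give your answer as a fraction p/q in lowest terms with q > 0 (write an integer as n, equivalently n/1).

Prefix values for RED RED RED BLUE RED BLUE BLUE RED RED RED BLUE RED BLUE RED RED via {L|R} + simplicity:
step 1: add RED to get R; options L={ none } R={ 0 } -> -1
step 2: add RED to get RR; options L={ none } R={ -1,0 } -> -2
step 3: add RED to get RRR; options L={ none } R={ -2,-1,0 } -> -3
step 4: add BLUE to get RRRB; options L={ -3 } R={ -2,-1,0 } -> -5/2
step 5: add RED to get RRRBR; options L={ -3 } R={ -5/2,-2,-1,0 } -> -11/4
step 6: add BLUE to get RRRBRB; options L={ -3,-11/4 } R={ -5/2,-2,-1,0 } -> -21/8
step 7: add BLUE to get RRRBRBB; options L={ -3,-11/4,-21/8 } R={ -5/2,-2,-1,0 } -> -41/16
step 8: add RED to get RRRBRBBR; options L={ -3,-11/4,-21/8 } R={ -41/16,-5/2,-2,-1,0 } -> -83/32
step 9: add RED to get RRRBRBBRR; options L={ -3,-11/4,-21/8 } R={ -83/32,-41/16,-5/2,-2,-1,0 } -> -167/64
step 10: add RED to get RRRBRBBRRR; options L={ -3,-11/4,-21/8 } R={ -167/64,-83/32,-41/16,-5/2,-2,-1,0 } -> -335/128
step 11: add BLUE to get RRRBRBBRRRB; options L={ -3,-11/4,-21/8,-335/128 } R={ -167/64,-83/32,-41/16,-5/2,-2,-1,0 } -> -669/256
step 12: add RED to get RRRBRBBRRRBR; options L={ -3,-11/4,-21/8,-335/128 } R={ -669/256,-167/64,-83/32,-41/16,-5/2,-2,-1,0 } -> -1339/512
step 13: add BLUE to get RRRBRBBRRRBRB; options L={ -3,-11/4,-21/8,-335/128,-1339/512 } R={ -669/256,-167/64,-83/32,-41/16,-5/2,-2,-1,0 } -> -2677/1024
step 14: add RED to get RRRBRBBRRRBRBR; options L={ -3,-11/4,-21/8,-335/128,-1339/512 } R={ -2677/1024,-669/256,-167/64,-83/32,-41/16,-5/2,-2,-1,0 } -> -5355/2048
step 15: add RED to get RRRBRBBRRRBRBRR; options L={ -3,-11/4,-21/8,-335/128,-1339/512 } R={ -5355/2048,-2677/1024,-669/256,-167/64,-83/32,-41/16,-5/2,-2,-1,0 } -> -10711/4096

-10711/4096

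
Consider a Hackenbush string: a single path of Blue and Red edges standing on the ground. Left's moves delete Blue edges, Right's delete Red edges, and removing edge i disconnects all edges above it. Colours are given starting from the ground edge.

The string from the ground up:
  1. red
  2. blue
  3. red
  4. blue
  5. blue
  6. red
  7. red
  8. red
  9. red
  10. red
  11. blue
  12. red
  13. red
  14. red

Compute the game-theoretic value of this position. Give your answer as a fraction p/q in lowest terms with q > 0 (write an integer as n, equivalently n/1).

Recurse on prefixes of the 14-edge string red blue red blue blue red red red red red blue red red red:
1 of 14 · r · max L −∞ · min R 0 -> -1
2 of 14 · rb · max L -1 · min R 0 -> -1/2
3 of 14 · rbr · max L -1 · min R -1/2 -> -3/4
4 of 14 · rbrb · max L -3/4 · min R -1/2 -> -5/8
5 of 14 · rbrbb · max L -5/8 · min R -1/2 -> -9/16
6 of 14 · rbrbbr · max L -5/8 · min R -9/16 -> -19/32
7 of 14 · rbrbbrr · max L -5/8 · min R -19/32 -> -39/64
8 of 14 · rbrbbrrr · max L -5/8 · min R -39/64 -> -79/128
9 of 14 · rbrbbrrrr · max L -5/8 · min R -79/128 -> -159/256
10 of 14 · rbrbbrrrrr · max L -5/8 · min R -159/256 -> -319/512
11 of 14 · rbrbbrrrrrb · max L -319/512 · min R -159/256 -> -637/1024
12 of 14 · rbrbbrrrrrbr · max L -319/512 · min R -637/1024 -> -1275/2048
13 of 14 · rbrbbrrrrrbrr · max L -319/512 · min R -1275/2048 -> -2551/4096
14 of 14 · rbrbbrrrrrbrrr · max L -319/512 · min R -2551/4096 -> -5103/8192

-5103/8192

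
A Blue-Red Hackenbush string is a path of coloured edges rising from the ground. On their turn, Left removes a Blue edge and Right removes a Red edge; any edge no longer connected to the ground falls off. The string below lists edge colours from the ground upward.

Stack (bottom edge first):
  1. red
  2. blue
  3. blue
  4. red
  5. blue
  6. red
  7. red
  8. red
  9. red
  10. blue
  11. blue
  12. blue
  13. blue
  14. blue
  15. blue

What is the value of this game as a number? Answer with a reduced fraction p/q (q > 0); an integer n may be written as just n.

-6017/16384

step 1: add red to get r; options L={ (no moves) } R={ 0 } — -1
step 2: add blue to get rb; options L={ -1 } R={ 0 } — -1/2
step 3: add blue to get rbb; options L={ -1,-1/2 } R={ 0 } — -1/4
step 4: add red to get rbbr; options L={ -1,-1/2 } R={ -1/4,0 } — -3/8
step 5: add blue to get rbbrb; options L={ -1,-1/2,-3/8 } R={ -1/4,0 } — -5/16
step 6: add red to get rbbrbr; options L={ -1,-1/2,-3/8 } R={ -5/16,-1/4,0 } — -11/32
step 7: add red to get rbbrbrr; options L={ -1,-1/2,-3/8 } R={ -11/32,-5/16,-1/4,0 } — -23/64
step 8: add red to get rbbrbrrr; options L={ -1,-1/2,-3/8 } R={ -23/64,-11/32,-5/16,-1/4,0 } — -47/128
step 9: add red to get rbbrbrrrr; options L={ -1,-1/2,-3/8 } R={ -47/128,-23/64,-11/32,-5/16,-1/4,0 } — -95/256
step 10: add blue to get rbbrbrrrrb; options L={ -1,-1/2,-3/8,-95/256 } R={ -47/128,-23/64,-11/32,-5/16,-1/4,0 } — -189/512
step 11: add blue to get rbbrbrrrrbb; options L={ -1,-1/2,-3/8,-95/256,-189/512 } R={ -47/128,-23/64,-11/32,-5/16,-1/4,0 } — -377/1024
step 12: add blue to get rbbrbrrrrbbb; options L={ -1,-1/2,-3/8,-95/256,-189/512,-377/1024 } R={ -47/128,-23/64,-11/32,-5/16,-1/4,0 } — -753/2048
step 13: add blue to get rbbrbrrrrbbbb; options L={ -1,-1/2,-3/8,-95/256,-189/512,-377/1024,-753/2048 } R={ -47/128,-23/64,-11/32,-5/16,-1/4,0 } — -1505/4096
step 14: add blue to get rbbrbrrrrbbbbb; options L={ -1,-1/2,-3/8,-95/256,-189/512,-377/1024,-753/2048,-1505/4096 } R={ -47/128,-23/64,-11/32,-5/16,-1/4,0 } — -3009/8192
step 15: add blue to get rbbrbrrrrbbbbbb; options L={ -1,-1/2,-3/8,-95/256,-189/512,-377/1024,-753/2048,-1505/4096,-3009/8192 } R={ -47/128,-23/64,-11/32,-5/16,-1/4,0 } — -6017/16384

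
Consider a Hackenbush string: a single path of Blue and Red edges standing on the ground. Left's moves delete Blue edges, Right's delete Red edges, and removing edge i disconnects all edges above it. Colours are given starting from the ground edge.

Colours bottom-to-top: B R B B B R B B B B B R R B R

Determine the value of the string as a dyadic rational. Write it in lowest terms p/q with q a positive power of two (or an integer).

15333/16384

Build value(s[:k]) for k = 1..15, string s = B R B B B R B B B B B R R B R.
value(B) = { 0 | none } ⇒ 1
value(BR) = { 0 | 1 } ⇒ 1/2
value(BRB) = { 0; 1/2 | 1 } ⇒ 3/4
value(BRBB) = { 0; 1/2; 3/4 | 1 } ⇒ 7/8
value(BRBBB) = { 0; 1/2; 3/4; 7/8 | 1 } ⇒ 15/16
value(BRBBBR) = { 0; 1/2; 3/4; 7/8 | 15/16; 1 } ⇒ 29/32
value(BRBBBRB) = { 0; 1/2; 3/4; 7/8; 29/32 | 15/16; 1 } ⇒ 59/64
value(BRBBBRBB) = { 0; 1/2; 3/4; 7/8; 29/32; 59/64 | 15/16; 1 } ⇒ 119/128
value(BRBBBRBBB) = { 0; 1/2; 3/4; 7/8; 29/32; 59/64; 119/128 | 15/16; 1 } ⇒ 239/256
value(BRBBBRBBBB) = { 0; 1/2; 3/4; 7/8; 29/32; 59/64; 119/128; 239/256 | 15/16; 1 } ⇒ 479/512
value(BRBBBRBBBBB) = { 0; 1/2; 3/4; 7/8; 29/32; 59/64; 119/128; 239/256; 479/512 | 15/16; 1 } ⇒ 959/1024
value(BRBBBRBBBBBR) = { 0; 1/2; 3/4; 7/8; 29/32; 59/64; 119/128; 239/256; 479/512 | 959/1024; 15/16; 1 } ⇒ 1917/2048
value(BRBBBRBBBBBRR) = { 0; 1/2; 3/4; 7/8; 29/32; 59/64; 119/128; 239/256; 479/512 | 1917/2048; 959/1024; 15/16; 1 } ⇒ 3833/4096
value(BRBBBRBBBBBRRB) = { 0; 1/2; 3/4; 7/8; 29/32; 59/64; 119/128; 239/256; 479/512; 3833/4096 | 1917/2048; 959/1024; 15/16; 1 } ⇒ 7667/8192
value(BRBBBRBBBBBRRBR) = { 0; 1/2; 3/4; 7/8; 29/32; 59/64; 119/128; 239/256; 479/512; 3833/4096 | 7667/8192; 1917/2048; 959/1024; 15/16; 1 } ⇒ 15333/16384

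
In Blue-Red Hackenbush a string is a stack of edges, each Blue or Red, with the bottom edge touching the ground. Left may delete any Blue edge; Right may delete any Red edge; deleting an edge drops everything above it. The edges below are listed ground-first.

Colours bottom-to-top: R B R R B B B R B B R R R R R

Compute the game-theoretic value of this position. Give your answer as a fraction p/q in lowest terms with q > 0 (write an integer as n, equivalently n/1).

R: Left {  }, Right { 0 } — simplest -1
RB: Left { -1 }, Right { 0 } — simplest -1/2
RBR: Left { -1 }, Right { -1/2; 0 } — simplest -3/4
RBRR: Left { -1 }, Right { -3/4; -1/2; 0 } — simplest -7/8
RBRRB: Left { -1; -7/8 }, Right { -3/4; -1/2; 0 } — simplest -13/16
RBRRBB: Left { -1; -7/8; -13/16 }, Right { -3/4; -1/2; 0 } — simplest -25/32
RBRRBBB: Left { -1; -7/8; -13/16; -25/32 }, Right { -3/4; -1/2; 0 } — simplest -49/64
RBRRBBBR: Left { -1; -7/8; -13/16; -25/32 }, Right { -49/64; -3/4; -1/2; 0 } — simplest -99/128
RBRRBBBRB: Left { -1; -7/8; -13/16; -25/32; -99/128 }, Right { -49/64; -3/4; -1/2; 0 } — simplest -197/256
RBRRBBBRBB: Left { -1; -7/8; -13/16; -25/32; -99/128; -197/256 }, Right { -49/64; -3/4; -1/2; 0 } — simplest -393/512
RBRRBBBRBBR: Left { -1; -7/8; -13/16; -25/32; -99/128; -197/256 }, Right { -393/512; -49/64; -3/4; -1/2; 0 } — simplest -787/1024
RBRRBBBRBBRR: Left { -1; -7/8; -13/16; -25/32; -99/128; -197/256 }, Right { -787/1024; -393/512; -49/64; -3/4; -1/2; 0 } — simplest -1575/2048
RBRRBBBRBBRRR: Left { -1; -7/8; -13/16; -25/32; -99/128; -197/256 }, Right { -1575/2048; -787/1024; -393/512; -49/64; -3/4; -1/2; 0 } — simplest -3151/4096
RBRRBBBRBBRRRR: Left { -1; -7/8; -13/16; -25/32; -99/128; -197/256 }, Right { -3151/4096; -1575/2048; -787/1024; -393/512; -49/64; -3/4; -1/2; 0 } — simplest -6303/8192
RBRRBBBRBBRRRRR: Left { -1; -7/8; -13/16; -25/32; -99/128; -197/256 }, Right { -6303/8192; -3151/4096; -1575/2048; -787/1024; -393/512; -49/64; -3/4; -1/2; 0 } — simplest -12607/16384

-12607/16384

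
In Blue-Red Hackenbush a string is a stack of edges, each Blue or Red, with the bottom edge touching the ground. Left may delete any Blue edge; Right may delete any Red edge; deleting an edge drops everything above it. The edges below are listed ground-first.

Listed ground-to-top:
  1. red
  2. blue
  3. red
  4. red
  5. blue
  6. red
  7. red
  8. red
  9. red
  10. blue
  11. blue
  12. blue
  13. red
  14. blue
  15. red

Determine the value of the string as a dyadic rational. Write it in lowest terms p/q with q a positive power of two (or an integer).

1 of 15 · r · max L −∞ · min R 0 => -1
2 of 15 · rb · max L -1 · min R 0 => -1/2
3 of 15 · rbr · max L -1 · min R -1/2 => -3/4
4 of 15 · rbrr · max L -1 · min R -3/4 => -7/8
5 of 15 · rbrrb · max L -7/8 · min R -3/4 => -13/16
6 of 15 · rbrrbr · max L -7/8 · min R -13/16 => -27/32
7 of 15 · rbrrbrr · max L -7/8 · min R -27/32 => -55/64
8 of 15 · rbrrbrrr · max L -7/8 · min R -55/64 => -111/128
9 of 15 · rbrrbrrrr · max L -7/8 · min R -111/128 => -223/256
10 of 15 · rbrrbrrrrb · max L -223/256 · min R -111/128 => -445/512
11 of 15 · rbrrbrrrrbb · max L -445/512 · min R -111/128 => -889/1024
12 of 15 · rbrrbrrrrbbb · max L -889/1024 · min R -111/128 => -1777/2048
13 of 15 · rbrrbrrrrbbbr · max L -889/1024 · min R -1777/2048 => -3555/4096
14 of 15 · rbrrbrrrrbbbrb · max L -3555/4096 · min R -1777/2048 => -7109/8192
15 of 15 · rbrrbrrrrbbbrbr · max L -3555/4096 · min R -7109/8192 => -14219/16384

-14219/16384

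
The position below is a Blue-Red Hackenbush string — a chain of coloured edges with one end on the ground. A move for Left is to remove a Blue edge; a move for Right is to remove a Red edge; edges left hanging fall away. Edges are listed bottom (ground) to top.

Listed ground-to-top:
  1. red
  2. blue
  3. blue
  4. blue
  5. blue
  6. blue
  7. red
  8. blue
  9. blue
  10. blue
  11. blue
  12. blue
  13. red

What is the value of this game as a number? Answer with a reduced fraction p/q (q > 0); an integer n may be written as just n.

-131/4096

val(r) = { · | 0 } ⇒ -1
val(rb) = { -1 | 0 } ⇒ -1/2
val(rbb) = { -1,-1/2 | 0 } ⇒ -1/4
val(rbbb) = { -1,-1/2,-1/4 | 0 } ⇒ -1/8
val(rbbbb) = { -1,-1/2,-1/4,-1/8 | 0 } ⇒ -1/16
val(rbbbbb) = { -1,-1/2,-1/4,-1/8,-1/16 | 0 } ⇒ -1/32
val(rbbbbbr) = { -1,-1/2,-1/4,-1/8,-1/16 | -1/32,0 } ⇒ -3/64
val(rbbbbbrb) = { -1,-1/2,-1/4,-1/8,-1/16,-3/64 | -1/32,0 } ⇒ -5/128
val(rbbbbbrbb) = { -1,-1/2,-1/4,-1/8,-1/16,-3/64,-5/128 | -1/32,0 } ⇒ -9/256
val(rbbbbbrbbb) = { -1,-1/2,-1/4,-1/8,-1/16,-3/64,-5/128,-9/256 | -1/32,0 } ⇒ -17/512
val(rbbbbbrbbbb) = { -1,-1/2,-1/4,-1/8,-1/16,-3/64,-5/128,-9/256,-17/512 | -1/32,0 } ⇒ -33/1024
val(rbbbbbrbbbbb) = { -1,-1/2,-1/4,-1/8,-1/16,-3/64,-5/128,-9/256,-17/512,-33/1024 | -1/32,0 } ⇒ -65/2048
val(rbbbbbrbbbbbr) = { -1,-1/2,-1/4,-1/8,-1/16,-3/64,-5/128,-9/256,-17/512,-33/1024 | -65/2048,-1/32,0 } ⇒ -131/4096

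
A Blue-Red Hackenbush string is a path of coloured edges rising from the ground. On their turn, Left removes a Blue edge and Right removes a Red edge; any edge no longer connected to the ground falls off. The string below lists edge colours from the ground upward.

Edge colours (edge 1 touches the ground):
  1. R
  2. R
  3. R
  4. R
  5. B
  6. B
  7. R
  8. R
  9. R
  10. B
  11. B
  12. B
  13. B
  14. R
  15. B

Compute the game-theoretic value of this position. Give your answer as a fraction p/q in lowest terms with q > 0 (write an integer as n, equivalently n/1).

-7045/2048

R: Left { none }, Right { 0 } ⇒ simplest -1
RR: Left { none }, Right { -1; 0 } ⇒ simplest -2
RRR: Left { none }, Right { -2; -1; 0 } ⇒ simplest -3
RRRR: Left { none }, Right { -3; -2; -1; 0 } ⇒ simplest -4
RRRRB: Left { -4 }, Right { -3; -2; -1; 0 } ⇒ simplest -7/2
RRRRBB: Left { -4; -7/2 }, Right { -3; -2; -1; 0 } ⇒ simplest -13/4
RRRRBBR: Left { -4; -7/2 }, Right { -13/4; -3; -2; -1; 0 } ⇒ simplest -27/8
RRRRBBRR: Left { -4; -7/2 }, Right { -27/8; -13/4; -3; -2; -1; 0 } ⇒ simplest -55/16
RRRRBBRRR: Left { -4; -7/2 }, Right { -55/16; -27/8; -13/4; -3; -2; -1; 0 } ⇒ simplest -111/32
RRRRBBRRRB: Left { -4; -7/2; -111/32 }, Right { -55/16; -27/8; -13/4; -3; -2; -1; 0 } ⇒ simplest -221/64
RRRRBBRRRBB: Left { -4; -7/2; -111/32; -221/64 }, Right { -55/16; -27/8; -13/4; -3; -2; -1; 0 } ⇒ simplest -441/128
RRRRBBRRRBBB: Left { -4; -7/2; -111/32; -221/64; -441/128 }, Right { -55/16; -27/8; -13/4; -3; -2; -1; 0 } ⇒ simplest -881/256
RRRRBBRRRBBBB: Left { -4; -7/2; -111/32; -221/64; -441/128; -881/256 }, Right { -55/16; -27/8; -13/4; -3; -2; -1; 0 } ⇒ simplest -1761/512
RRRRBBRRRBBBBR: Left { -4; -7/2; -111/32; -221/64; -441/128; -881/256 }, Right { -1761/512; -55/16; -27/8; -13/4; -3; -2; -1; 0 } ⇒ simplest -3523/1024
RRRRBBRRRBBBBRB: Left { -4; -7/2; -111/32; -221/64; -441/128; -881/256; -3523/1024 }, Right { -1761/512; -55/16; -27/8; -13/4; -3; -2; -1; 0 } ⇒ simplest -7045/2048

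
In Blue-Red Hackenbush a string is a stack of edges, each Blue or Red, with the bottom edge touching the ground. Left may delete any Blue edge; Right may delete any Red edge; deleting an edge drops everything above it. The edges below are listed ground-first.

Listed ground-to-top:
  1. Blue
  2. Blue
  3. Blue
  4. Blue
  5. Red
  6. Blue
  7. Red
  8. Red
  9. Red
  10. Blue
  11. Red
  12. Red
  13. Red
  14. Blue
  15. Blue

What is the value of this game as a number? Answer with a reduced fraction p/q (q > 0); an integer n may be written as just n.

7239/2048

edge 1 of 15 (Blue): { 0 | (no moves) } = 1
edge 2 of 15 (Blue): { 0; 1 | (no moves) } = 2
edge 3 of 15 (Blue): { 0; 1; 2 | (no moves) } = 3
edge 4 of 15 (Blue): { 0; 1; 2; 3 | (no moves) } = 4
edge 5 of 15 (Red): { 0; 1; 2; 3 | 4 } = 7/2
edge 6 of 15 (Blue): { 0; 1; 2; 3; 7/2 | 4 } = 15/4
edge 7 of 15 (Red): { 0; 1; 2; 3; 7/2 | 15/4; 4 } = 29/8
edge 8 of 15 (Red): { 0; 1; 2; 3; 7/2 | 29/8; 15/4; 4 } = 57/16
edge 9 of 15 (Red): { 0; 1; 2; 3; 7/2 | 57/16; 29/8; 15/4; 4 } = 113/32
edge 10 of 15 (Blue): { 0; 1; 2; 3; 7/2; 113/32 | 57/16; 29/8; 15/4; 4 } = 227/64
edge 11 of 15 (Red): { 0; 1; 2; 3; 7/2; 113/32 | 227/64; 57/16; 29/8; 15/4; 4 } = 453/128
edge 12 of 15 (Red): { 0; 1; 2; 3; 7/2; 113/32 | 453/128; 227/64; 57/16; 29/8; 15/4; 4 } = 905/256
edge 13 of 15 (Red): { 0; 1; 2; 3; 7/2; 113/32 | 905/256; 453/128; 227/64; 57/16; 29/8; 15/4; 4 } = 1809/512
edge 14 of 15 (Blue): { 0; 1; 2; 3; 7/2; 113/32; 1809/512 | 905/256; 453/128; 227/64; 57/16; 29/8; 15/4; 4 } = 3619/1024
edge 15 of 15 (Blue): { 0; 1; 2; 3; 7/2; 113/32; 1809/512; 3619/1024 | 905/256; 453/128; 227/64; 57/16; 29/8; 15/4; 4 } = 7239/2048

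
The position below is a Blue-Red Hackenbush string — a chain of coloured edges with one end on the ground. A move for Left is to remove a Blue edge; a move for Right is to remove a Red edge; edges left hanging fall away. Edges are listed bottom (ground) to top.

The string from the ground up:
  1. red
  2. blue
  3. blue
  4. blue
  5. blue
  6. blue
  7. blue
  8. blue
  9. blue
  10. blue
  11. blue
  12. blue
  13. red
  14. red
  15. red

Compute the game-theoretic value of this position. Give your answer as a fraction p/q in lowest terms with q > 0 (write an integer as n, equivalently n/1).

-15/16384

Build value(s[:k]) for k = 1..15, string s = red blue blue blue blue blue blue blue blue blue blue blue red red red.
edge 1 of 15 (red): { (no moves) | 0 } => -1
edge 2 of 15 (blue): { -1 | 0 } => -1/2
edge 3 of 15 (blue): { -1 -1/2 | 0 } => -1/4
edge 4 of 15 (blue): { -1 -1/2 -1/4 | 0 } => -1/8
edge 5 of 15 (blue): { -1 -1/2 -1/4 -1/8 | 0 } => -1/16
edge 6 of 15 (blue): { -1 -1/2 -1/4 -1/8 -1/16 | 0 } => -1/32
edge 7 of 15 (blue): { -1 -1/2 -1/4 -1/8 -1/16 -1/32 | 0 } => -1/64
edge 8 of 15 (blue): { -1 -1/2 -1/4 -1/8 -1/16 -1/32 -1/64 | 0 } => -1/128
edge 9 of 15 (blue): { -1 -1/2 -1/4 -1/8 -1/16 -1/32 -1/64 -1/128 | 0 } => -1/256
edge 10 of 15 (blue): { -1 -1/2 -1/4 -1/8 -1/16 -1/32 -1/64 -1/128 -1/256 | 0 } => -1/512
edge 11 of 15 (blue): { -1 -1/2 -1/4 -1/8 -1/16 -1/32 -1/64 -1/128 -1/256 -1/512 | 0 } => -1/1024
edge 12 of 15 (blue): { -1 -1/2 -1/4 -1/8 -1/16 -1/32 -1/64 -1/128 -1/256 -1/512 -1/1024 | 0 } => -1/2048
edge 13 of 15 (red): { -1 -1/2 -1/4 -1/8 -1/16 -1/32 -1/64 -1/128 -1/256 -1/512 -1/1024 | -1/2048 0 } => -3/4096
edge 14 of 15 (red): { -1 -1/2 -1/4 -1/8 -1/16 -1/32 -1/64 -1/128 -1/256 -1/512 -1/1024 | -3/4096 -1/2048 0 } => -7/8192
edge 15 of 15 (red): { -1 -1/2 -1/4 -1/8 -1/16 -1/32 -1/64 -1/128 -1/256 -1/512 -1/1024 | -7/8192 -3/4096 -1/2048 0 } => -15/16384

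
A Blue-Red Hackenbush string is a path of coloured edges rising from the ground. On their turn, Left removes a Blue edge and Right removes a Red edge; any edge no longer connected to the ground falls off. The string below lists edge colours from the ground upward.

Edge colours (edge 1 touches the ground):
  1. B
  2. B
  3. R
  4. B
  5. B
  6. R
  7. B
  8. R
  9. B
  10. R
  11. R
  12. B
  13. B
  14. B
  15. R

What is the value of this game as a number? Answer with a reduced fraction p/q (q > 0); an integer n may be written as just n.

Build val(s[:k]) for k = 1..15, string s = B B R B B R B R B R R B B B R.
B: Left { 0 }, Right { none } ⇒ simplest 1
BB: Left { 0, 1 }, Right { none } ⇒ simplest 2
BBR: Left { 0, 1 }, Right { 2 } ⇒ simplest 3/2
BBRB: Left { 0, 1, 3/2 }, Right { 2 } ⇒ simplest 7/4
BBRBB: Left { 0, 1, 3/2, 7/4 }, Right { 2 } ⇒ simplest 15/8
BBRBBR: Left { 0, 1, 3/2, 7/4 }, Right { 15/8, 2 } ⇒ simplest 29/16
BBRBBRB: Left { 0, 1, 3/2, 7/4, 29/16 }, Right { 15/8, 2 } ⇒ simplest 59/32
BBRBBRBR: Left { 0, 1, 3/2, 7/4, 29/16 }, Right { 59/32, 15/8, 2 } ⇒ simplest 117/64
BBRBBRBRB: Left { 0, 1, 3/2, 7/4, 29/16, 117/64 }, Right { 59/32, 15/8, 2 } ⇒ simplest 235/128
BBRBBRBRBR: Left { 0, 1, 3/2, 7/4, 29/16, 117/64 }, Right { 235/128, 59/32, 15/8, 2 } ⇒ simplest 469/256
BBRBBRBRBRR: Left { 0, 1, 3/2, 7/4, 29/16, 117/64 }, Right { 469/256, 235/128, 59/32, 15/8, 2 } ⇒ simplest 937/512
BBRBBRBRBRRB: Left { 0, 1, 3/2, 7/4, 29/16, 117/64, 937/512 }, Right { 469/256, 235/128, 59/32, 15/8, 2 } ⇒ simplest 1875/1024
BBRBBRBRBRRBB: Left { 0, 1, 3/2, 7/4, 29/16, 117/64, 937/512, 1875/1024 }, Right { 469/256, 235/128, 59/32, 15/8, 2 } ⇒ simplest 3751/2048
BBRBBRBRBRRBBB: Left { 0, 1, 3/2, 7/4, 29/16, 117/64, 937/512, 1875/1024, 3751/2048 }, Right { 469/256, 235/128, 59/32, 15/8, 2 } ⇒ simplest 7503/4096
BBRBBRBRBRRBBBR: Left { 0, 1, 3/2, 7/4, 29/16, 117/64, 937/512, 1875/1024, 3751/2048 }, Right { 7503/4096, 469/256, 235/128, 59/32, 15/8, 2 } ⇒ simplest 15005/8192

15005/8192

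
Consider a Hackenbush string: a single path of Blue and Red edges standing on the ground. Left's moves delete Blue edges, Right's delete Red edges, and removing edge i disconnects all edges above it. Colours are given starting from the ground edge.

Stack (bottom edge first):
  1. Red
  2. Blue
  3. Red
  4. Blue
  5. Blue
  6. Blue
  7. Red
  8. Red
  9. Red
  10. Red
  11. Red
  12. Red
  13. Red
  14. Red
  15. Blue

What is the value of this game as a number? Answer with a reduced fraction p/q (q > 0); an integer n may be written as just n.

Prefix values for Red Blue Red Blue Blue Blue Red Red Red Red Red Red Red Red Blue via {L|R} + simplicity:
R: Left { none }, Right { 0 } — simplest -1
RB: Left { -1 }, Right { 0 } — simplest -1/2
RBR: Left { -1 }, Right { -1/2, 0 } — simplest -3/4
RBRB: Left { -1, -3/4 }, Right { -1/2, 0 } — simplest -5/8
RBRBB: Left { -1, -3/4, -5/8 }, Right { -1/2, 0 } — simplest -9/16
RBRBBB: Left { -1, -3/4, -5/8, -9/16 }, Right { -1/2, 0 } — simplest -17/32
RBRBBBR: Left { -1, -3/4, -5/8, -9/16 }, Right { -17/32, -1/2, 0 } — simplest -35/64
RBRBBBRR: Left { -1, -3/4, -5/8, -9/16 }, Right { -35/64, -17/32, -1/2, 0 } — simplest -71/128
RBRBBBRRR: Left { -1, -3/4, -5/8, -9/16 }, Right { -71/128, -35/64, -17/32, -1/2, 0 } — simplest -143/256
RBRBBBRRRR: Left { -1, -3/4, -5/8, -9/16 }, Right { -143/256, -71/128, -35/64, -17/32, -1/2, 0 } — simplest -287/512
RBRBBBRRRRR: Left { -1, -3/4, -5/8, -9/16 }, Right { -287/512, -143/256, -71/128, -35/64, -17/32, -1/2, 0 } — simplest -575/1024
RBRBBBRRRRRR: Left { -1, -3/4, -5/8, -9/16 }, Right { -575/1024, -287/512, -143/256, -71/128, -35/64, -17/32, -1/2, 0 } — simplest -1151/2048
RBRBBBRRRRRRR: Left { -1, -3/4, -5/8, -9/16 }, Right { -1151/2048, -575/1024, -287/512, -143/256, -71/128, -35/64, -17/32, -1/2, 0 } — simplest -2303/4096
RBRBBBRRRRRRRR: Left { -1, -3/4, -5/8, -9/16 }, Right { -2303/4096, -1151/2048, -575/1024, -287/512, -143/256, -71/128, -35/64, -17/32, -1/2, 0 } — simplest -4607/8192
RBRBBBRRRRRRRRB: Left { -1, -3/4, -5/8, -9/16, -4607/8192 }, Right { -2303/4096, -1151/2048, -575/1024, -287/512, -143/256, -71/128, -35/64, -17/32, -1/2, 0 } — simplest -9213/16384

-9213/16384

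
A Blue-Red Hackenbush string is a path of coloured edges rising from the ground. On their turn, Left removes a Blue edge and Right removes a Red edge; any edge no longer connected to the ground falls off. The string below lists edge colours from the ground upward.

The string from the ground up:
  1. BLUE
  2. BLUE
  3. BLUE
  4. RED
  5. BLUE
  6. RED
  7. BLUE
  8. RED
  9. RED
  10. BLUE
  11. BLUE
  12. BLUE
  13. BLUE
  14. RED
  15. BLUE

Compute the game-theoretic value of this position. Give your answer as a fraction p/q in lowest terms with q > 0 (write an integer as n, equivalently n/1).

10875/4096

B: Left { 0 }, Right { none } = simplest 1
BB: Left { 0; 1 }, Right { none } = simplest 2
BBB: Left { 0; 1; 2 }, Right { none } = simplest 3
BBBR: Left { 0; 1; 2 }, Right { 3 } = simplest 5/2
BBBRB: Left { 0; 1; 2; 5/2 }, Right { 3 } = simplest 11/4
BBBRBR: Left { 0; 1; 2; 5/2 }, Right { 11/4; 3 } = simplest 21/8
BBBRBRB: Left { 0; 1; 2; 5/2; 21/8 }, Right { 11/4; 3 } = simplest 43/16
BBBRBRBR: Left { 0; 1; 2; 5/2; 21/8 }, Right { 43/16; 11/4; 3 } = simplest 85/32
BBBRBRBRR: Left { 0; 1; 2; 5/2; 21/8 }, Right { 85/32; 43/16; 11/4; 3 } = simplest 169/64
BBBRBRBRRB: Left { 0; 1; 2; 5/2; 21/8; 169/64 }, Right { 85/32; 43/16; 11/4; 3 } = simplest 339/128
BBBRBRBRRBB: Left { 0; 1; 2; 5/2; 21/8; 169/64; 339/128 }, Right { 85/32; 43/16; 11/4; 3 } = simplest 679/256
BBBRBRBRRBBB: Left { 0; 1; 2; 5/2; 21/8; 169/64; 339/128; 679/256 }, Right { 85/32; 43/16; 11/4; 3 } = simplest 1359/512
BBBRBRBRRBBBB: Left { 0; 1; 2; 5/2; 21/8; 169/64; 339/128; 679/256; 1359/512 }, Right { 85/32; 43/16; 11/4; 3 } = simplest 2719/1024
BBBRBRBRRBBBBR: Left { 0; 1; 2; 5/2; 21/8; 169/64; 339/128; 679/256; 1359/512 }, Right { 2719/1024; 85/32; 43/16; 11/4; 3 } = simplest 5437/2048
BBBRBRBRRBBBBRB: Left { 0; 1; 2; 5/2; 21/8; 169/64; 339/128; 679/256; 1359/512; 5437/2048 }, Right { 2719/1024; 85/32; 43/16; 11/4; 3 } = simplest 10875/4096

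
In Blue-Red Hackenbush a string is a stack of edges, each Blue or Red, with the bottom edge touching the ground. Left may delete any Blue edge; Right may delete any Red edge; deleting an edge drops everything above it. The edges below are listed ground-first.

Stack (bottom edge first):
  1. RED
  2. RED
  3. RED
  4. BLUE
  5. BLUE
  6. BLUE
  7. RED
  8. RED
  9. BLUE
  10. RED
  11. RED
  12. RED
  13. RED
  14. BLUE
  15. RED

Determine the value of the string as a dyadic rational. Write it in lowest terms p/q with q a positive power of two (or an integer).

Prefix values for RED RED RED BLUE BLUE BLUE RED RED BLUE RED RED RED RED BLUE RED via {L|R} + simplicity:
v(R) = { none | 0 } = -1
v(RR) = { none | -1; 0 } = -2
v(RRR) = { none | -2; -1; 0 } = -3
v(RRRB) = { -3 | -2; -1; 0 } = -5/2
v(RRRBB) = { -3; -5/2 | -2; -1; 0 } = -9/4
v(RRRBBB) = { -3; -5/2; -9/4 | -2; -1; 0 } = -17/8
v(RRRBBBR) = { -3; -5/2; -9/4 | -17/8; -2; -1; 0 } = -35/16
v(RRRBBBRR) = { -3; -5/2; -9/4 | -35/16; -17/8; -2; -1; 0 } = -71/32
v(RRRBBBRRB) = { -3; -5/2; -9/4; -71/32 | -35/16; -17/8; -2; -1; 0 } = -141/64
v(RRRBBBRRBR) = { -3; -5/2; -9/4; -71/32 | -141/64; -35/16; -17/8; -2; -1; 0 } = -283/128
v(RRRBBBRRBRR) = { -3; -5/2; -9/4; -71/32 | -283/128; -141/64; -35/16; -17/8; -2; -1; 0 } = -567/256
v(RRRBBBRRBRRR) = { -3; -5/2; -9/4; -71/32 | -567/256; -283/128; -141/64; -35/16; -17/8; -2; -1; 0 } = -1135/512
v(RRRBBBRRBRRRR) = { -3; -5/2; -9/4; -71/32 | -1135/512; -567/256; -283/128; -141/64; -35/16; -17/8; -2; -1; 0 } = -2271/1024
v(RRRBBBRRBRRRRB) = { -3; -5/2; -9/4; -71/32; -2271/1024 | -1135/512; -567/256; -283/128; -141/64; -35/16; -17/8; -2; -1; 0 } = -4541/2048
v(RRRBBBRRBRRRRBR) = { -3; -5/2; -9/4; -71/32; -2271/1024 | -4541/2048; -1135/512; -567/256; -283/128; -141/64; -35/16; -17/8; -2; -1; 0 } = -9083/4096

-9083/4096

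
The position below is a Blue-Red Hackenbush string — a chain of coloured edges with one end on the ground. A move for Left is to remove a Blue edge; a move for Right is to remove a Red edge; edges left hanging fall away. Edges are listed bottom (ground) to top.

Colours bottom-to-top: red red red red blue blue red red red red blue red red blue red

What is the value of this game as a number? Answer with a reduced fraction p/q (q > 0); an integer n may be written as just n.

Build g(s[:k]) for k = 1..15, string s = red red red red blue blue red red red red blue red red blue red.
step 1: add red to get r; options L={ — } R={ 0 } ⇒ -1
step 2: add red to get rr; options L={ — } R={ -1, 0 } ⇒ -2
step 3: add red to get rrr; options L={ — } R={ -2, -1, 0 } ⇒ -3
step 4: add red to get rrrr; options L={ — } R={ -3, -2, -1, 0 } ⇒ -4
step 5: add blue to get rrrrb; options L={ -4 } R={ -3, -2, -1, 0 } ⇒ -7/2
step 6: add blue to get rrrrbb; options L={ -4, -7/2 } R={ -3, -2, -1, 0 } ⇒ -13/4
step 7: add red to get rrrrbbr; options L={ -4, -7/2 } R={ -13/4, -3, -2, -1, 0 } ⇒ -27/8
step 8: add red to get rrrrbbrr; options L={ -4, -7/2 } R={ -27/8, -13/4, -3, -2, -1, 0 } ⇒ -55/16
step 9: add red to get rrrrbbrrr; options L={ -4, -7/2 } R={ -55/16, -27/8, -13/4, -3, -2, -1, 0 } ⇒ -111/32
step 10: add red to get rrrrbbrrrr; options L={ -4, -7/2 } R={ -111/32, -55/16, -27/8, -13/4, -3, -2, -1, 0 } ⇒ -223/64
step 11: add blue to get rrrrbbrrrrb; options L={ -4, -7/2, -223/64 } R={ -111/32, -55/16, -27/8, -13/4, -3, -2, -1, 0 } ⇒ -445/128
step 12: add red to get rrrrbbrrrrbr; options L={ -4, -7/2, -223/64 } R={ -445/128, -111/32, -55/16, -27/8, -13/4, -3, -2, -1, 0 } ⇒ -891/256
step 13: add red to get rrrrbbrrrrbrr; options L={ -4, -7/2, -223/64 } R={ -891/256, -445/128, -111/32, -55/16, -27/8, -13/4, -3, -2, -1, 0 } ⇒ -1783/512
step 14: add blue to get rrrrbbrrrrbrrb; options L={ -4, -7/2, -223/64, -1783/512 } R={ -891/256, -445/128, -111/32, -55/16, -27/8, -13/4, -3, -2, -1, 0 } ⇒ -3565/1024
step 15: add red to get rrrrbbrrrrbrrbr; options L={ -4, -7/2, -223/64, -1783/512 } R={ -3565/1024, -891/256, -445/128, -111/32, -55/16, -27/8, -13/4, -3, -2, -1, 0 } ⇒ -7131/2048

-7131/2048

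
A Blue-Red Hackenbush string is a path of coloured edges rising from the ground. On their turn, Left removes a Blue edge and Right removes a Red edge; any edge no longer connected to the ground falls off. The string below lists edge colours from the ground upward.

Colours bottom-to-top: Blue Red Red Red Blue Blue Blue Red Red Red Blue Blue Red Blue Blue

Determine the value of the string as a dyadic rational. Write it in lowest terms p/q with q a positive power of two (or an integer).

Recurse on prefixes of the 15-edge string Blue Red Red Red Blue Blue Blue Red Red Red Blue Blue Red Blue Blue:
step 1: add Blue to get B; options L={ 0 } R={ ∅ } gives 1
step 2: add Red to get BR; options L={ 0 } R={ 1 } gives 1/2
step 3: add Red to get BRR; options L={ 0 } R={ 1/2, 1 } gives 1/4
step 4: add Red to get BRRR; options L={ 0 } R={ 1/4, 1/2, 1 } gives 1/8
step 5: add Blue to get BRRRB; options L={ 0, 1/8 } R={ 1/4, 1/2, 1 } gives 3/16
step 6: add Blue to get BRRRBB; options L={ 0, 1/8, 3/16 } R={ 1/4, 1/2, 1 } gives 7/32
step 7: add Blue to get BRRRBBB; options L={ 0, 1/8, 3/16, 7/32 } R={ 1/4, 1/2, 1 } gives 15/64
step 8: add Red to get BRRRBBBR; options L={ 0, 1/8, 3/16, 7/32 } R={ 15/64, 1/4, 1/2, 1 } gives 29/128
step 9: add Red to get BRRRBBBRR; options L={ 0, 1/8, 3/16, 7/32 } R={ 29/128, 15/64, 1/4, 1/2, 1 } gives 57/256
step 10: add Red to get BRRRBBBRRR; options L={ 0, 1/8, 3/16, 7/32 } R={ 57/256, 29/128, 15/64, 1/4, 1/2, 1 } gives 113/512
step 11: add Blue to get BRRRBBBRRRB; options L={ 0, 1/8, 3/16, 7/32, 113/512 } R={ 57/256, 29/128, 15/64, 1/4, 1/2, 1 } gives 227/1024
step 12: add Blue to get BRRRBBBRRRBB; options L={ 0, 1/8, 3/16, 7/32, 113/512, 227/1024 } R={ 57/256, 29/128, 15/64, 1/4, 1/2, 1 } gives 455/2048
step 13: add Red to get BRRRBBBRRRBBR; options L={ 0, 1/8, 3/16, 7/32, 113/512, 227/1024 } R={ 455/2048, 57/256, 29/128, 15/64, 1/4, 1/2, 1 } gives 909/4096
step 14: add Blue to get BRRRBBBRRRBBRB; options L={ 0, 1/8, 3/16, 7/32, 113/512, 227/1024, 909/4096 } R={ 455/2048, 57/256, 29/128, 15/64, 1/4, 1/2, 1 } gives 1819/8192
step 15: add Blue to get BRRRBBBRRRBBRBB; options L={ 0, 1/8, 3/16, 7/32, 113/512, 227/1024, 909/4096, 1819/8192 } R={ 455/2048, 57/256, 29/128, 15/64, 1/4, 1/2, 1 } gives 3639/16384

3639/16384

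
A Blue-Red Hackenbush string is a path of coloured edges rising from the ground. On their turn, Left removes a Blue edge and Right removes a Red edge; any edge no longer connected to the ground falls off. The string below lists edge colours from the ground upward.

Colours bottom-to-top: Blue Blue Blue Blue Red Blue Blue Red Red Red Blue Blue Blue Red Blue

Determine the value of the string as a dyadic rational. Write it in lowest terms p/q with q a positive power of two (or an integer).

7739/2048

Recurse on prefixes of the 15-edge string Blue Blue Blue Blue Red Blue Blue Red Red Red Blue Blue Blue Red Blue:
step 1: add Blue to get B; options L={ 0 } R={  } so 1
step 2: add Blue to get BB; options L={ 0, 1 } R={  } so 2
step 3: add Blue to get BBB; options L={ 0, 1, 2 } R={  } so 3
step 4: add Blue to get BBBB; options L={ 0, 1, 2, 3 } R={  } so 4
step 5: add Red to get BBBBR; options L={ 0, 1, 2, 3 } R={ 4 } so 7/2
step 6: add Blue to get BBBBRB; options L={ 0, 1, 2, 3, 7/2 } R={ 4 } so 15/4
step 7: add Blue to get BBBBRBB; options L={ 0, 1, 2, 3, 7/2, 15/4 } R={ 4 } so 31/8
step 8: add Red to get BBBBRBBR; options L={ 0, 1, 2, 3, 7/2, 15/4 } R={ 31/8, 4 } so 61/16
step 9: add Red to get BBBBRBBRR; options L={ 0, 1, 2, 3, 7/2, 15/4 } R={ 61/16, 31/8, 4 } so 121/32
step 10: add Red to get BBBBRBBRRR; options L={ 0, 1, 2, 3, 7/2, 15/4 } R={ 121/32, 61/16, 31/8, 4 } so 241/64
step 11: add Blue to get BBBBRBBRRRB; options L={ 0, 1, 2, 3, 7/2, 15/4, 241/64 } R={ 121/32, 61/16, 31/8, 4 } so 483/128
step 12: add Blue to get BBBBRBBRRRBB; options L={ 0, 1, 2, 3, 7/2, 15/4, 241/64, 483/128 } R={ 121/32, 61/16, 31/8, 4 } so 967/256
step 13: add Blue to get BBBBRBBRRRBBB; options L={ 0, 1, 2, 3, 7/2, 15/4, 241/64, 483/128, 967/256 } R={ 121/32, 61/16, 31/8, 4 } so 1935/512
step 14: add Red to get BBBBRBBRRRBBBR; options L={ 0, 1, 2, 3, 7/2, 15/4, 241/64, 483/128, 967/256 } R={ 1935/512, 121/32, 61/16, 31/8, 4 } so 3869/1024
step 15: add Blue to get BBBBRBBRRRBBBRB; options L={ 0, 1, 2, 3, 7/2, 15/4, 241/64, 483/128, 967/256, 3869/1024 } R={ 1935/512, 121/32, 61/16, 31/8, 4 } so 7739/2048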